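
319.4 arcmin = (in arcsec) 1.916e+04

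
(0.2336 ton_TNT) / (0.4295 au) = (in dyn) 1521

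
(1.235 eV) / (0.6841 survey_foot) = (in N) 9.489e-19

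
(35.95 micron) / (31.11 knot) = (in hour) 6.24e-10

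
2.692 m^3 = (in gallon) 711.2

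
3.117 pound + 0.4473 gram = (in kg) 1.414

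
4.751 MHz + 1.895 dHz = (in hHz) 4.751e+04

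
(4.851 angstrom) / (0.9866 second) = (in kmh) 1.77e-09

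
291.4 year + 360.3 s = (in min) 1.532e+08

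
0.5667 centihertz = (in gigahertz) 5.667e-12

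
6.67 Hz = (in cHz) 667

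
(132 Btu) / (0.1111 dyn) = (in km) 1.254e+08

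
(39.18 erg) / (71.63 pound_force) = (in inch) 4.841e-07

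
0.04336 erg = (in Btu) 4.11e-12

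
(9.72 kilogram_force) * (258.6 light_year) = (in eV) 1.456e+39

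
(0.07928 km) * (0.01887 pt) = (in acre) 1.304e-07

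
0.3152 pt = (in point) 0.3152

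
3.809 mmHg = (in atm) 0.005012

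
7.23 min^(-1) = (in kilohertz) 0.0001205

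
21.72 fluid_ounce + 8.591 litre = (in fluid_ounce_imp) 325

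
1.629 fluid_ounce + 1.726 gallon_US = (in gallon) 1.739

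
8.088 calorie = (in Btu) 0.03207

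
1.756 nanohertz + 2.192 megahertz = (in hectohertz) 2.192e+04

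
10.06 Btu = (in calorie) 2537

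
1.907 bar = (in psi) 27.66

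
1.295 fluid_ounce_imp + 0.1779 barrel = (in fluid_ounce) 957.6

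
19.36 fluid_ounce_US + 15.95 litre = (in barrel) 0.1039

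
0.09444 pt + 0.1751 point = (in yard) 0.000104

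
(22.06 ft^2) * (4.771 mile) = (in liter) 1.574e+07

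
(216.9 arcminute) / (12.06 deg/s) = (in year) 9.505e-09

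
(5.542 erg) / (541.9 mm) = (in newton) 1.023e-06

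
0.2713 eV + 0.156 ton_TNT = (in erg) 6.527e+15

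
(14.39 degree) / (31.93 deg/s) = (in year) 1.429e-08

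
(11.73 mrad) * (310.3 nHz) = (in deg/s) 2.085e-07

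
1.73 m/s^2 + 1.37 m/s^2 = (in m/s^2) 3.1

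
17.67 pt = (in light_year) 6.589e-19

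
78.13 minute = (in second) 4688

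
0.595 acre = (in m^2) 2408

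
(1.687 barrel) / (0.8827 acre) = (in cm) 0.007508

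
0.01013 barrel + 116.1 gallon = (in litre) 441.1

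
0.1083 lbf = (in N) 0.4817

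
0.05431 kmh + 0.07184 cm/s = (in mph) 0.03535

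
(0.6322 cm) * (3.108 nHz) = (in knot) 3.819e-11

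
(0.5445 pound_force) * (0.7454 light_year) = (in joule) 1.708e+16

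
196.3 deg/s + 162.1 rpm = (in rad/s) 20.4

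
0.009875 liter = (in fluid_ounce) 0.3339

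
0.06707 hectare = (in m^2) 670.7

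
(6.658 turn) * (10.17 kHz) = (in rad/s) 4.254e+05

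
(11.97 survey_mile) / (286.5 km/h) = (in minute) 4.034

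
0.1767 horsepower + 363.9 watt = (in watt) 495.7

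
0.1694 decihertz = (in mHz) 16.94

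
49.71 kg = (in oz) 1753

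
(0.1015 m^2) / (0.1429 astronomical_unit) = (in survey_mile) 2.95e-15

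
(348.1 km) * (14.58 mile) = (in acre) 2.018e+06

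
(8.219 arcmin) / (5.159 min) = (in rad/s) 7.724e-06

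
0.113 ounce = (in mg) 3203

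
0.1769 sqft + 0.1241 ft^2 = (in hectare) 2.796e-06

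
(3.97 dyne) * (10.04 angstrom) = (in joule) 3.986e-14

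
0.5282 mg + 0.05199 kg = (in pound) 0.1146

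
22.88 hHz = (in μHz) 2.288e+09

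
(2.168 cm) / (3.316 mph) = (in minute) 0.0002438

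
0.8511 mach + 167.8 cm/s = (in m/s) 291.5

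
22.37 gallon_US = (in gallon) 22.37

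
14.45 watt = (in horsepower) 0.01938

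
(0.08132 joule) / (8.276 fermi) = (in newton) 9.826e+12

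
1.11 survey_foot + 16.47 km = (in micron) 1.647e+10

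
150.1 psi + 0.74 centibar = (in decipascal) 1.036e+07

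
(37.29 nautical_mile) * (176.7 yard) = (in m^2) 1.116e+07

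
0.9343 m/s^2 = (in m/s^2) 0.9343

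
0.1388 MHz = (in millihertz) 1.388e+08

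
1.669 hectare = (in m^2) 1.669e+04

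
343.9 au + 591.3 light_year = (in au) 3.739e+07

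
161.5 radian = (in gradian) 1.028e+04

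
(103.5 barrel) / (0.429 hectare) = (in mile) 2.383e-06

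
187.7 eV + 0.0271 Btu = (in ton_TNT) 6.834e-09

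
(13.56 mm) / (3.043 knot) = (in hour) 2.406e-06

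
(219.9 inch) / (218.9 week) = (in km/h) 1.519e-07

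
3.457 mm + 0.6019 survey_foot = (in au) 1.249e-12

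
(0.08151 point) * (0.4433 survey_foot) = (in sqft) 4.182e-05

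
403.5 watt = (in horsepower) 0.5411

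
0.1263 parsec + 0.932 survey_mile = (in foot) 1.279e+16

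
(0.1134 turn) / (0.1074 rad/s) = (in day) 7.678e-05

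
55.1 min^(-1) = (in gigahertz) 9.183e-10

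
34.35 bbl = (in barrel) 34.35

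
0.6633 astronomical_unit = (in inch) 3.907e+12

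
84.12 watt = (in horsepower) 0.1128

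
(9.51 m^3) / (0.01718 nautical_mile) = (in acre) 7.386e-05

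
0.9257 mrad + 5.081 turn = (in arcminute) 1.098e+05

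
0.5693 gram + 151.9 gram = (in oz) 5.378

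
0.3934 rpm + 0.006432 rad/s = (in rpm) 0.4548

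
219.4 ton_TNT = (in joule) 9.18e+11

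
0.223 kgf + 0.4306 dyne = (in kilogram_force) 0.223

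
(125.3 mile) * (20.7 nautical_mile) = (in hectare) 7.731e+05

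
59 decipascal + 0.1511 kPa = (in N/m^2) 157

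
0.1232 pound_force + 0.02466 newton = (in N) 0.5727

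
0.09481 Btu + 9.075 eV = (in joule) 100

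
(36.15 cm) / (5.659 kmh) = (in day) 2.662e-06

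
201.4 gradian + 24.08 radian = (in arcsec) 5.619e+06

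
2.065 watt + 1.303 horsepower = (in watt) 973.7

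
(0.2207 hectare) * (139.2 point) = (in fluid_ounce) 3.665e+06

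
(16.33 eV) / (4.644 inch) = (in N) 2.218e-17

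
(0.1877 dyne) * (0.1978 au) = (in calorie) 1.327e+04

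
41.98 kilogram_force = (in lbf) 92.55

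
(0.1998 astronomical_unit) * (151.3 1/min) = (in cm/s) 7.537e+12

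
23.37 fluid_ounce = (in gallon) 0.1826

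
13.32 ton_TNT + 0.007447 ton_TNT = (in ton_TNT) 13.33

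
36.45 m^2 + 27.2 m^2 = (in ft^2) 685.1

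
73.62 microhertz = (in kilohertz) 7.362e-08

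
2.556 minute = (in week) 0.0002536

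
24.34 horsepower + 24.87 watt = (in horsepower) 24.37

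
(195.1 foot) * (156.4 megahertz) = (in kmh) 3.348e+10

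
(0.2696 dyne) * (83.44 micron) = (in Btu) 2.132e-13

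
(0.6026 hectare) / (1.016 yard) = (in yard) 7094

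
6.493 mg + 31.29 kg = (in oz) 1104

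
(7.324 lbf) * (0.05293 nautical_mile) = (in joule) 3194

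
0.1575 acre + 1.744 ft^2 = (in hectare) 0.06375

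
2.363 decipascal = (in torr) 0.001772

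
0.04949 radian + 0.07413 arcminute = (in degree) 2.837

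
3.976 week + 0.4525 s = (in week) 3.976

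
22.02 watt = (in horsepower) 0.02953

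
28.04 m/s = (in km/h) 100.9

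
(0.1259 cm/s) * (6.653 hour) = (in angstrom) 3.015e+11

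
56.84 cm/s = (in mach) 0.001669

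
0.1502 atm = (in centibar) 15.22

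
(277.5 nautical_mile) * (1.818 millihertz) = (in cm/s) 9.343e+04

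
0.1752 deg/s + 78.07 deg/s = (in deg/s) 78.25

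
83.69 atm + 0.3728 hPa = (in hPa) 8.48e+04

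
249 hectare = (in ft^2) 2.68e+07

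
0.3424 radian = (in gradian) 21.8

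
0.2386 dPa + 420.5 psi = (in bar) 28.99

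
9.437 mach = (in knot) 6246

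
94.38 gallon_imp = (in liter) 429.1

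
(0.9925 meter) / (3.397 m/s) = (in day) 3.382e-06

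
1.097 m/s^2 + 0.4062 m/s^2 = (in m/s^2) 1.503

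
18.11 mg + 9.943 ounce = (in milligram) 2.819e+05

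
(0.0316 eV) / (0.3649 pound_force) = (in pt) 8.842e-18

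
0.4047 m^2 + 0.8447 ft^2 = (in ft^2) 5.201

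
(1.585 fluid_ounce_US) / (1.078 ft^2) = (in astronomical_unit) 3.129e-15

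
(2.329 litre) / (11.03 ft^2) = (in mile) 1.412e-06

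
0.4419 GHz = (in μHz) 4.419e+14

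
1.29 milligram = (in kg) 1.29e-06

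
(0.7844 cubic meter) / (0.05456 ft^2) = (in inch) 6093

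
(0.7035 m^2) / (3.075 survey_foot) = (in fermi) 7.506e+14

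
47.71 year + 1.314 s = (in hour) 4.179e+05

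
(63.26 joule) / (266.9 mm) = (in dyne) 2.37e+07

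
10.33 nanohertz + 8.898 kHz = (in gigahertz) 8.898e-06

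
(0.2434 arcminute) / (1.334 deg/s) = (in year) 9.643e-11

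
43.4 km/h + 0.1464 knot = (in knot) 23.58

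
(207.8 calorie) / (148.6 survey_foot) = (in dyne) 1.92e+06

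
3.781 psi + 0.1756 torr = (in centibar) 26.09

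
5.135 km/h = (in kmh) 5.135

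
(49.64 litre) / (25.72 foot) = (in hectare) 6.332e-07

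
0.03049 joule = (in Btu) 2.89e-05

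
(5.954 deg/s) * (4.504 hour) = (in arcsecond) 3.475e+08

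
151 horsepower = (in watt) 1.126e+05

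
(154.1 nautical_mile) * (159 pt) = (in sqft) 1.723e+05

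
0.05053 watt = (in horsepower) 6.776e-05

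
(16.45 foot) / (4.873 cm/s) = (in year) 3.263e-06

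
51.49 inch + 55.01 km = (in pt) 1.559e+08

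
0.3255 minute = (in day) 0.000226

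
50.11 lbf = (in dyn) 2.229e+07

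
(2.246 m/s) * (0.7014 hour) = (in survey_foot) 1.861e+04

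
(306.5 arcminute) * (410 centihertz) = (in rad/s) 0.3655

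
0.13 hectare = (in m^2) 1300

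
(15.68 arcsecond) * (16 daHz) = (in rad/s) 0.01216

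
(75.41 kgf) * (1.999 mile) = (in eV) 1.485e+25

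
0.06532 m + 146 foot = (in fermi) 4.457e+16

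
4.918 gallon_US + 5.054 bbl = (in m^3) 0.8221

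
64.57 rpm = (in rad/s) 6.762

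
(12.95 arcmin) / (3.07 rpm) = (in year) 3.716e-10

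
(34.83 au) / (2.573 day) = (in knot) 4.556e+07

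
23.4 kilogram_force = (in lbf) 51.59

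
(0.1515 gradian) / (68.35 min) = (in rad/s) 5.803e-07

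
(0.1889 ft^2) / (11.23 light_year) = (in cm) 1.652e-17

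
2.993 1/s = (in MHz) 2.993e-06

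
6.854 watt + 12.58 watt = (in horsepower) 0.02606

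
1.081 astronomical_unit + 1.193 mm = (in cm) 1.617e+13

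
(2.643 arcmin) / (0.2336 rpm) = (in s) 0.03143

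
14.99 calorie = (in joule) 62.72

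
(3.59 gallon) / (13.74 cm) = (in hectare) 9.891e-06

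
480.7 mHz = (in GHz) 4.807e-10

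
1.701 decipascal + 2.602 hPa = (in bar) 0.002604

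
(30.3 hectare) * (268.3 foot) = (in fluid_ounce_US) 8.379e+11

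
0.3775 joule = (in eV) 2.356e+18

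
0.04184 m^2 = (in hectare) 4.184e-06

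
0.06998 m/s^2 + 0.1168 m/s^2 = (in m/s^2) 0.1868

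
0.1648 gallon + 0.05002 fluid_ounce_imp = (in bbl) 0.003933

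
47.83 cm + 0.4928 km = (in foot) 1618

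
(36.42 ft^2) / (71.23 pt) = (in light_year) 1.423e-14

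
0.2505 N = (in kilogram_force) 0.02554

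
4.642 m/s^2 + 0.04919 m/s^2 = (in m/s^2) 4.691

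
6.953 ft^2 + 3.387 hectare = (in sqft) 3.646e+05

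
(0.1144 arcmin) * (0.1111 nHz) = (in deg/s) 2.118e-13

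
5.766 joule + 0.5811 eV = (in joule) 5.766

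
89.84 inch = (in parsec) 7.395e-17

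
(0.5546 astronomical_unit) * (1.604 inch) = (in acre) 8.353e+05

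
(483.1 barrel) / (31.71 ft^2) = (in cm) 2607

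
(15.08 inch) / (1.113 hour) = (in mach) 2.808e-07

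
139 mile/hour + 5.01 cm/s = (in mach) 0.1826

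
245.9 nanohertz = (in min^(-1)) 1.475e-05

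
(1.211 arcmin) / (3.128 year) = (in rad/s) 3.571e-12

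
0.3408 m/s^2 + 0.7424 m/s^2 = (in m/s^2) 1.083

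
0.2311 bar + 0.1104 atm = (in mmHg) 257.2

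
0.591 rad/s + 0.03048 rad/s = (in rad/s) 0.6215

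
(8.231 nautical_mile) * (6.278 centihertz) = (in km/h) 3445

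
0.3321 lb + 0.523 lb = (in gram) 387.9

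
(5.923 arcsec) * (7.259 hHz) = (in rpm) 0.1991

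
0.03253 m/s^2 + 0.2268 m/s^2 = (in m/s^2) 0.2593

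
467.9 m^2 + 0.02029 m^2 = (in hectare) 0.04679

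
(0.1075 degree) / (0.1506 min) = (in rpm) 0.001983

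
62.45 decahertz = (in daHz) 62.45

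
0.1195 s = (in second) 0.1195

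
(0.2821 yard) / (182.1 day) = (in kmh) 5.902e-08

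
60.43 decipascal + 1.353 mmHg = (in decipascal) 1864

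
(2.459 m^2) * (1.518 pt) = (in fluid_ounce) 44.53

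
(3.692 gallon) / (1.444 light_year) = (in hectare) 1.023e-22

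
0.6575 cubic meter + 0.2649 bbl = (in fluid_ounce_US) 2.366e+04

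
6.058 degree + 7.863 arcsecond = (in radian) 0.1058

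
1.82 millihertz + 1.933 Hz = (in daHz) 0.1935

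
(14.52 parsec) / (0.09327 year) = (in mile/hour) 3.407e+11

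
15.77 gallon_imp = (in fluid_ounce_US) 2424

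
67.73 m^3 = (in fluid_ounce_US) 2.29e+06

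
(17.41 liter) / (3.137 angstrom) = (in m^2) 5.55e+07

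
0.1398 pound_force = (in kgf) 0.06341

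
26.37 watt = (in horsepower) 0.03536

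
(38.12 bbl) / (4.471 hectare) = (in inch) 0.005337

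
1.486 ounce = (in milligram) 4.213e+04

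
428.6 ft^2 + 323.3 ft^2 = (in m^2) 69.85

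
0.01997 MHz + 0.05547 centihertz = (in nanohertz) 1.997e+13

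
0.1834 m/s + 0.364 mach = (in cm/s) 1.241e+04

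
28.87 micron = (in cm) 0.002887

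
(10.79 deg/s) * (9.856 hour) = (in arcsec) 1.378e+09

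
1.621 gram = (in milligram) 1621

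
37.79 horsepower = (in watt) 2.818e+04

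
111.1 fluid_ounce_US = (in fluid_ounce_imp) 115.6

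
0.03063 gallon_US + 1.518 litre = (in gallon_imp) 0.3594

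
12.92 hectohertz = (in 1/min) 7.752e+04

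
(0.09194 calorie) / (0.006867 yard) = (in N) 61.26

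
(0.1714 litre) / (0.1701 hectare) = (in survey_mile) 6.261e-11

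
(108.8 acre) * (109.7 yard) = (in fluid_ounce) 1.493e+12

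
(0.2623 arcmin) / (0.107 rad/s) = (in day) 8.253e-09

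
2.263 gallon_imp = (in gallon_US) 2.718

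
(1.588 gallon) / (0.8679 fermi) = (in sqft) 7.455e+13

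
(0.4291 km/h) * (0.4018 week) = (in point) 8.211e+07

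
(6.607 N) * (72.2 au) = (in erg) 7.136e+20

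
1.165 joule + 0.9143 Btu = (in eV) 6.028e+21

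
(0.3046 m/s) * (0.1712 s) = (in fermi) 5.215e+13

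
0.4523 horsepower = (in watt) 337.3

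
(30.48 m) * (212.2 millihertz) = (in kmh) 23.28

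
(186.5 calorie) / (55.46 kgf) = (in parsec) 4.65e-17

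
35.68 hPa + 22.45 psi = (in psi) 22.97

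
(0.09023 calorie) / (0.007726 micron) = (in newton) 4.886e+07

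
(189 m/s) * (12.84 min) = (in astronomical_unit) 9.733e-07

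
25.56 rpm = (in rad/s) 2.677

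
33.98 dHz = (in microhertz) 3.398e+06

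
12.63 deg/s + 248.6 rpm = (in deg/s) 1504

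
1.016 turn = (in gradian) 406.4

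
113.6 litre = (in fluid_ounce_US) 3841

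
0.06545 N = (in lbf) 0.01471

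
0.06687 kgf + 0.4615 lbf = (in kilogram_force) 0.2762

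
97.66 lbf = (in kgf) 44.3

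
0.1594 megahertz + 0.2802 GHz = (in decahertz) 2.804e+07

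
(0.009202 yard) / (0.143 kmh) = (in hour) 5.884e-05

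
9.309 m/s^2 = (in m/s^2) 9.309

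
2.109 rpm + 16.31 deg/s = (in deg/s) 28.96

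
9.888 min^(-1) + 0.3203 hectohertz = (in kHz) 0.03219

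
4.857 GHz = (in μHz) 4.857e+15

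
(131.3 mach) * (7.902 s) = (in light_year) 3.734e-11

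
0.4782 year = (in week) 24.93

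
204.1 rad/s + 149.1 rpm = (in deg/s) 1.259e+04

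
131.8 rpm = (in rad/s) 13.8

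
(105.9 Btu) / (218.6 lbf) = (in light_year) 1.215e-14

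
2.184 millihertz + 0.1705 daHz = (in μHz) 1.707e+06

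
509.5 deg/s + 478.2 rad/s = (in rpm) 4651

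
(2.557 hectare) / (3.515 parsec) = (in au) 1.576e-24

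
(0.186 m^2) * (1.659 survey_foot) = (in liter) 94.05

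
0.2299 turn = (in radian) 1.445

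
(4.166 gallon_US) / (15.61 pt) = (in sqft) 30.82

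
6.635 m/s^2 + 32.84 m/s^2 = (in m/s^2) 39.48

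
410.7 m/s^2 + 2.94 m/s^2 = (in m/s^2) 413.6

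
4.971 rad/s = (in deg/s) 284.8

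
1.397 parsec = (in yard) 4.714e+16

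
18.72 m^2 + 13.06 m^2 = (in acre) 0.007853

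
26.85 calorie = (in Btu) 0.1065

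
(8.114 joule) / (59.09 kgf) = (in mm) 14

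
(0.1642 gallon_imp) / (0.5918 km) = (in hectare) 1.261e-10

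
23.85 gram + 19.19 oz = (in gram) 567.9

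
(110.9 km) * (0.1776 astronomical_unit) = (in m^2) 2.946e+15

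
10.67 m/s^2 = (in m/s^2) 10.67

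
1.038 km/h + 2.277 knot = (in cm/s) 146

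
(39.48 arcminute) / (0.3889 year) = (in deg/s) 5.365e-08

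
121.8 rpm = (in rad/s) 12.75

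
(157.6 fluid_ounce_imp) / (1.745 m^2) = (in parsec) 8.316e-20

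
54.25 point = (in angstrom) 1.914e+08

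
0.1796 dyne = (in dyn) 0.1796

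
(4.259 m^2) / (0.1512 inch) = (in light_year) 1.172e-13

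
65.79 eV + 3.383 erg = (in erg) 3.383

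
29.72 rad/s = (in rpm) 283.8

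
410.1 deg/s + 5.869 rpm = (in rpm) 74.22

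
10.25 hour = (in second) 3.69e+04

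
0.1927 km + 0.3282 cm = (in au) 1.288e-09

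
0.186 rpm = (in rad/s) 0.01948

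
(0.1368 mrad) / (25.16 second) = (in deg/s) 0.0003115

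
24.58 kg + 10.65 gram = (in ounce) 867.4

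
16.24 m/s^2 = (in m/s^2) 16.24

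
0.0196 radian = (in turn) 0.003119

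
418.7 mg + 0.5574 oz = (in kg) 0.01622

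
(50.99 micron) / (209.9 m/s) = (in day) 2.812e-12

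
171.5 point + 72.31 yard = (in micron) 6.618e+07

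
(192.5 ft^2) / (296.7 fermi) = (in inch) 2.373e+15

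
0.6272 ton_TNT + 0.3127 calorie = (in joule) 2.624e+09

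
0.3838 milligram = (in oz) 1.354e-05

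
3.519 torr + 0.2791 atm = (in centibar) 28.75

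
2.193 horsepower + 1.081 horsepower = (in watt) 2441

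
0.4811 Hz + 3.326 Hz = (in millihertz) 3807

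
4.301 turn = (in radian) 27.02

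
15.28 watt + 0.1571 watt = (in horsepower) 0.0207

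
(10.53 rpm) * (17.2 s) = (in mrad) 1.897e+04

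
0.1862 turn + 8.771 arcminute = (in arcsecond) 2.418e+05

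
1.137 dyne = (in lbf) 2.556e-06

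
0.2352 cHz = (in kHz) 2.352e-06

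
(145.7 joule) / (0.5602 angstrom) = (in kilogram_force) 2.652e+11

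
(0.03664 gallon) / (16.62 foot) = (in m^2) 2.738e-05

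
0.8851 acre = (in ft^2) 3.855e+04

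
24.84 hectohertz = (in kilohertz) 2.484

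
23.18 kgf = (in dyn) 2.273e+07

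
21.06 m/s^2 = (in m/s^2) 21.06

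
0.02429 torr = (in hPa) 0.03238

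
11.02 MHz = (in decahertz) 1.102e+06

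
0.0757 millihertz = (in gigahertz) 7.57e-14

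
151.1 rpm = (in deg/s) 906.6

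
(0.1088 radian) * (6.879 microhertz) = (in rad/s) 7.484e-07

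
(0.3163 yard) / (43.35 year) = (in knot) 4.112e-10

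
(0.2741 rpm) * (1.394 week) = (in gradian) 1.541e+06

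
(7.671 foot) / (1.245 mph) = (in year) 1.332e-07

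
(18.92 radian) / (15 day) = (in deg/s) 0.0008364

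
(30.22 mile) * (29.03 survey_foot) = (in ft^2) 4.632e+06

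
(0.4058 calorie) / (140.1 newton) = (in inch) 0.4771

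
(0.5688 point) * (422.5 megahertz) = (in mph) 1.896e+05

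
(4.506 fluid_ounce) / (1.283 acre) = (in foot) 8.42e-08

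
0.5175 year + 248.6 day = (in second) 3.78e+07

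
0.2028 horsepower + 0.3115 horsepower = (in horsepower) 0.5143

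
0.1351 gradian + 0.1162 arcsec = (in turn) 0.0003378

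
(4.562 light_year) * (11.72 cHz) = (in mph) 1.132e+16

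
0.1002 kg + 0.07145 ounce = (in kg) 0.1022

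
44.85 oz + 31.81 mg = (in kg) 1.272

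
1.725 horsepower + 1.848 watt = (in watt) 1288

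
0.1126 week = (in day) 0.7882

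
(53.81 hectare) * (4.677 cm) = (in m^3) 2.517e+04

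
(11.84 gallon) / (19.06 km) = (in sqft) 2.531e-05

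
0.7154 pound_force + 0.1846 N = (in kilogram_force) 0.3433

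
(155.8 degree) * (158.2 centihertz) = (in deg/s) 246.5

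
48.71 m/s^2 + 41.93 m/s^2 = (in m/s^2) 90.64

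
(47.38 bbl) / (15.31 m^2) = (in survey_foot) 1.614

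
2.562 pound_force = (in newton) 11.4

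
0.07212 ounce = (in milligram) 2045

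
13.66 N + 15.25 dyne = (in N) 13.66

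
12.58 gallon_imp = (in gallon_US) 15.11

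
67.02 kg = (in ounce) 2364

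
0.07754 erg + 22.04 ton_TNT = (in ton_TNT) 22.04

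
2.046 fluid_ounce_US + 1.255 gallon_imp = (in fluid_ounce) 195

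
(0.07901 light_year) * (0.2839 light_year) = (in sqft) 2.161e+31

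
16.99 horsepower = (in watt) 1.267e+04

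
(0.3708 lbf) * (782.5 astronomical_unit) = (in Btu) 1.83e+11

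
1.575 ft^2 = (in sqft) 1.575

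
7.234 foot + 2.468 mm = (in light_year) 2.333e-16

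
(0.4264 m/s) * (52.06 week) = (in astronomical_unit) 8.974e-05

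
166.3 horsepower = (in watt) 1.24e+05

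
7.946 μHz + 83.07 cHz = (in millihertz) 830.7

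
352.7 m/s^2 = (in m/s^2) 352.7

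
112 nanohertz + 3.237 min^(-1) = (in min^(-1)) 3.237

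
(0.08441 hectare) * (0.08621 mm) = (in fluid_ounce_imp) 2561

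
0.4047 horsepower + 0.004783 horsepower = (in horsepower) 0.4095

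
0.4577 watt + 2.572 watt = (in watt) 3.03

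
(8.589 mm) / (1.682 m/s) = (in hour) 1.418e-06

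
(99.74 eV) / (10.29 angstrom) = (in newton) 1.553e-08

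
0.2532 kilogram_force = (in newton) 2.483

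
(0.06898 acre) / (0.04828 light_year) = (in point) 1.732e-09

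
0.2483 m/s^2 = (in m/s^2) 0.2483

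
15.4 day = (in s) 1.331e+06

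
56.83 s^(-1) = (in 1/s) 56.83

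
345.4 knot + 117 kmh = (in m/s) 210.2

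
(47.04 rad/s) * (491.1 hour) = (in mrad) 8.316e+10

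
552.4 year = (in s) 1.742e+10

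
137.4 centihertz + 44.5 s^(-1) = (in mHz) 4.587e+04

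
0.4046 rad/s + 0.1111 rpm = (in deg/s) 23.85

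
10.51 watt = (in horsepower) 0.01409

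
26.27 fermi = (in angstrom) 0.0002627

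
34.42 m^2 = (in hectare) 0.003442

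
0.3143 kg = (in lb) 0.6929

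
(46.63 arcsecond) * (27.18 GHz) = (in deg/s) 3.521e+08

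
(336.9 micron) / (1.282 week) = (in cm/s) 4.345e-08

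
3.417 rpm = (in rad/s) 0.3578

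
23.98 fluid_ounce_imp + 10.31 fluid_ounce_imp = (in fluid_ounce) 32.94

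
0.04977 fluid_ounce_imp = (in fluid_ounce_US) 0.04782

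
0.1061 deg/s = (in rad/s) 0.001852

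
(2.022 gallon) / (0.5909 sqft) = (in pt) 395.2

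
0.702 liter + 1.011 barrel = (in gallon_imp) 35.51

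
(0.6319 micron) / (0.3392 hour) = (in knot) 1.006e-09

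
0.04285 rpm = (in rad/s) 0.004487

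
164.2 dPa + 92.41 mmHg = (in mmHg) 92.53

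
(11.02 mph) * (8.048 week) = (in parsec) 7.771e-10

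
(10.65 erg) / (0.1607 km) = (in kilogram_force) 6.758e-10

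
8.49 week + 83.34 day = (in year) 0.3912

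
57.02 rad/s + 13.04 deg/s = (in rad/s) 57.25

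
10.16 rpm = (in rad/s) 1.064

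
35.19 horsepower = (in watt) 2.624e+04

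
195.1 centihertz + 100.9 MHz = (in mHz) 1.009e+11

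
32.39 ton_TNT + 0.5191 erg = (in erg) 1.355e+18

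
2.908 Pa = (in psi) 0.0004218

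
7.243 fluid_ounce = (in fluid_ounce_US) 7.243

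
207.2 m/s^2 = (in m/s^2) 207.2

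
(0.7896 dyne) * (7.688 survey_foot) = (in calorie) 4.422e-06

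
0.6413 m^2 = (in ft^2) 6.903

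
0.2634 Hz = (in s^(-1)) 0.2634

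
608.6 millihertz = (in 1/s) 0.6086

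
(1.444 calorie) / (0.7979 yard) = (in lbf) 1.862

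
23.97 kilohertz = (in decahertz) 2397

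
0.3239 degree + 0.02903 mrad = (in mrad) 5.682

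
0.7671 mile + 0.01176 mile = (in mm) 1.253e+06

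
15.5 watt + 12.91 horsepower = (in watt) 9642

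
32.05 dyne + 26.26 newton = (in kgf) 2.678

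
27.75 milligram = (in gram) 0.02775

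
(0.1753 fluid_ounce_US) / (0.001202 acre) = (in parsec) 3.454e-23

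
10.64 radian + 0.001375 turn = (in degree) 610.1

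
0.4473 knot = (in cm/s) 23.01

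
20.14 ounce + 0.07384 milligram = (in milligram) 5.71e+05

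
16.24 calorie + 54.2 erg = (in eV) 4.241e+20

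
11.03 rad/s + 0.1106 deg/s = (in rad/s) 11.03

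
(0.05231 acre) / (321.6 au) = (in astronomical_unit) 2.941e-23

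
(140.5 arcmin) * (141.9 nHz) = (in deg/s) 3.323e-07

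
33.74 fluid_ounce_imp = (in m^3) 0.0009587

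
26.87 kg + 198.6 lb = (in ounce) 4125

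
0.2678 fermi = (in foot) 8.786e-16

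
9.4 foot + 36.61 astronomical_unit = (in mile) 3.403e+09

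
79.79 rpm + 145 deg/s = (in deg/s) 623.7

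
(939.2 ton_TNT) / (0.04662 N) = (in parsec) 0.002732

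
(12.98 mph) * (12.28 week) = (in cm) 4.31e+09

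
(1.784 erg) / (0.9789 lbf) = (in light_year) 4.331e-24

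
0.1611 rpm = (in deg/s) 0.9666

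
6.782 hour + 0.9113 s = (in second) 2.442e+04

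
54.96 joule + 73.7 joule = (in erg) 1.287e+09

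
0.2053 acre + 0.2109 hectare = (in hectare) 0.294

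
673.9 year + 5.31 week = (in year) 674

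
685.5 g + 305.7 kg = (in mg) 3.064e+08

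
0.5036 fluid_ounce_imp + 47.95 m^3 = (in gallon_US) 1.267e+04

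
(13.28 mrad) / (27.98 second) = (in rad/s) 0.0004746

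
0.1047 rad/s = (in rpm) 0.9998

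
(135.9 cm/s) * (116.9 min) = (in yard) 1.042e+04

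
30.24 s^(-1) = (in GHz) 3.024e-08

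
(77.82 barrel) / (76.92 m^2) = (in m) 0.1608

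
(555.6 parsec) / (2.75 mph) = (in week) 2.306e+13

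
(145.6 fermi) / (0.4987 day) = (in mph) 7.559e-18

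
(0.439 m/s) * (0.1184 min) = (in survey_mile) 0.001938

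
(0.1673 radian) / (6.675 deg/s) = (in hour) 0.0003989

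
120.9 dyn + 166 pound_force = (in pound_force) 166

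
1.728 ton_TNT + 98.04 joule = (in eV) 4.513e+28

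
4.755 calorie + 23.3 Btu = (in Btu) 23.32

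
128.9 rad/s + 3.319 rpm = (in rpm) 1234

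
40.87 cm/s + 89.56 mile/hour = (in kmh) 145.6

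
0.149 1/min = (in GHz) 2.483e-12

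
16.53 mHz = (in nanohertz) 1.653e+07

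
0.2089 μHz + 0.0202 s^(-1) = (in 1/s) 0.0202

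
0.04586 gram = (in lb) 0.0001011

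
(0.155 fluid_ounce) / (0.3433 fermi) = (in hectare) 1.335e+06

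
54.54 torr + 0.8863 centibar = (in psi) 1.183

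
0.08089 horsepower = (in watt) 60.32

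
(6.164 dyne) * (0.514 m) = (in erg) 316.8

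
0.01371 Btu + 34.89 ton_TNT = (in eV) 9.111e+29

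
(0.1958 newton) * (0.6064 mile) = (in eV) 1.193e+21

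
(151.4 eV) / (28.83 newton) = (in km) 8.414e-22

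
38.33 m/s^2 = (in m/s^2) 38.33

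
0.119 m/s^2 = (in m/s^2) 0.119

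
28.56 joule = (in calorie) 6.826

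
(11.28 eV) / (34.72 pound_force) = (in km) 1.17e-23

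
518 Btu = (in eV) 3.411e+24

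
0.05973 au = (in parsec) 2.896e-07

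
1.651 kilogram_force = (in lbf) 3.64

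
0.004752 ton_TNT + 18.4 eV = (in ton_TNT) 0.004752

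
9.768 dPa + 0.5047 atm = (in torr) 383.6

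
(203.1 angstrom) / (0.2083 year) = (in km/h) 1.113e-14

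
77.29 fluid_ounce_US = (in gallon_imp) 0.5028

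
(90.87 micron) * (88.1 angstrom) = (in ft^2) 8.617e-12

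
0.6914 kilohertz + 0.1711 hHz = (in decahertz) 70.85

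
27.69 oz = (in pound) 1.731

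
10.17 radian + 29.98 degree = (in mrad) 1.069e+04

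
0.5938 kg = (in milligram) 5.938e+05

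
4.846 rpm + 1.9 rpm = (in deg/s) 40.48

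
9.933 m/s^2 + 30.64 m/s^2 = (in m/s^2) 40.57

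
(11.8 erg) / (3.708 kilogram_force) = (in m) 3.245e-08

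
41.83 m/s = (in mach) 0.1228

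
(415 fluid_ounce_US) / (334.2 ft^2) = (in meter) 0.0003953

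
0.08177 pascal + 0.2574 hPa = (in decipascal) 258.2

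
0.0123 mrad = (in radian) 1.23e-05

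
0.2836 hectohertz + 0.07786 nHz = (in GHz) 2.836e-08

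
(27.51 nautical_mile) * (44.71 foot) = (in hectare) 69.43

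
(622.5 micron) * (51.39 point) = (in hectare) 1.129e-09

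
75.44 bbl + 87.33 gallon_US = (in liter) 1.232e+04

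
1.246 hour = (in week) 0.007417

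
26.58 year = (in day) 9702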